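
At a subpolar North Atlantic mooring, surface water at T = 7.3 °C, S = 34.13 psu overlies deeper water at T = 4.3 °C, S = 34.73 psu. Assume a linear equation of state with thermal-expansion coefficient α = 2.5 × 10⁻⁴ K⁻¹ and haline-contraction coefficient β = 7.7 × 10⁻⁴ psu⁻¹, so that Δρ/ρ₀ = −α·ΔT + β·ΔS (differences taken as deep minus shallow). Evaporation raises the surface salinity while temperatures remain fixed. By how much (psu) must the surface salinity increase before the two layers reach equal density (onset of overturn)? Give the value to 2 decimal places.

1.57 psu

Neutral buoyancy requires −α(T_deep − T_surf) + β(S_deep − S_surf′) = 0.
S_surf′ = S_deep − (α/β)·ΔT = 34.73 − (2.5 × 10⁻⁴/7.7 × 10⁻⁴)·(-3.0) = 35.7040 psu.
Increase required: 35.7040 − 34.13 = 1.5740 psu.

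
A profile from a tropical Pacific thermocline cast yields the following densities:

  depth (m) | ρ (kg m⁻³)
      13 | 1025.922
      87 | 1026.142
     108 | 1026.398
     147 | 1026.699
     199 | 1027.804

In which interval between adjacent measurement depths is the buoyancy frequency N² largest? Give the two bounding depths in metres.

147–199 m

Compute the density gradient over each adjacent pair:
  13–87 m: Δρ/Δz = 0.220/74 = 3.0 × 10⁻³ kg m⁻⁴
  87–108 m: Δρ/Δz = 0.256/21 = 0.012 kg m⁻⁴
  108–147 m: Δρ/Δz = 0.301/39 = 7.7 × 10⁻³ kg m⁻⁴
  147–199 m: Δρ/Δz = 1.105/52 = 0.021 kg m⁻⁴
The largest gradient is in the 147–199 m interval — the pycnocline.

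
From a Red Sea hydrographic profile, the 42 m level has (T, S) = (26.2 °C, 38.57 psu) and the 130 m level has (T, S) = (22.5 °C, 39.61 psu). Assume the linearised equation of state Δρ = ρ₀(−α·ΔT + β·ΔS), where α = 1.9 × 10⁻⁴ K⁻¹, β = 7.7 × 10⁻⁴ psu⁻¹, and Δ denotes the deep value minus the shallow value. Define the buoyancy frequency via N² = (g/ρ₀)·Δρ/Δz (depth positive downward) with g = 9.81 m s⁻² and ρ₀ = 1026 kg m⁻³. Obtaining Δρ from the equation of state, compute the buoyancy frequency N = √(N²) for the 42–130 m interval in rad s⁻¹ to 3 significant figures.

0.0129 rad s⁻¹

ΔT = -3.7 K, ΔS = +1.04 psu (deep − shallow).
Δρ/ρ₀ = −αΔT + βΔS = 7.03 × 10⁻⁴ + 8.008 × 10⁻⁴ = 1.5038 × 10⁻³, so Δρ ≈ 1.543 kg m⁻³.
N² = (g/ρ₀)·Δρ/Δz = g·(Δρ/ρ₀)/Δz = 9.81 × 1.5038 × 10⁻³ / 88 = 1.6764 × 10⁻⁴ s⁻².
N = √(1.6764 × 10⁻⁴) = 0.012948 rad s⁻¹ ≈ 0.0129 rad s⁻¹.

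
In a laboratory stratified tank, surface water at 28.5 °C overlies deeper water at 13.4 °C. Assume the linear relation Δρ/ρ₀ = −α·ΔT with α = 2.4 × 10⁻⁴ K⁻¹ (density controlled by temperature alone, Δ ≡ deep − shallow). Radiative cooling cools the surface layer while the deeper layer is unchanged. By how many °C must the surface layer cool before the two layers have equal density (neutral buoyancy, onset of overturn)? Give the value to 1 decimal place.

With temperature the only control, equal density requires T_surf′ = T_deep.
T_surf′ = 13.4 °C.
Cooling required: 28.5 − 13.4 = 15.1 °C.

15.1 °C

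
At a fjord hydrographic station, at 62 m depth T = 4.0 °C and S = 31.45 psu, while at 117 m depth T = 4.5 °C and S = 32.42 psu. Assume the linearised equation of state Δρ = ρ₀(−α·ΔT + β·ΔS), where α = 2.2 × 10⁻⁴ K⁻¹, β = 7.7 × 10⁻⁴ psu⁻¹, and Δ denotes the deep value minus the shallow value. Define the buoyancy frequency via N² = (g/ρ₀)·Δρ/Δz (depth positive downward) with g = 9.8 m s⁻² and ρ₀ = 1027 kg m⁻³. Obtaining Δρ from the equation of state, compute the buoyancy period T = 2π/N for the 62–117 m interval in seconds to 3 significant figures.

ΔT = +0.5 K, ΔS = +0.97 psu (deep − shallow).
Δρ/ρ₀ = −αΔT + βΔS = -1.10 × 10⁻⁴ + 7.469 × 10⁻⁴ = 6.369 × 10⁻⁴, so Δρ ≈ 0.6541 kg m⁻³.
N² = (g/ρ₀)·Δρ/Δz = g·(Δρ/ρ₀)/Δz = 9.8 × 6.369 × 10⁻⁴ / 55 = 1.1348 × 10⁻⁴ s⁻².
N = √(1.1348 × 10⁻⁴) = 0.010653 rad s⁻¹ → T = 2π/N = 589.80 s ≈ 590 s.

590 s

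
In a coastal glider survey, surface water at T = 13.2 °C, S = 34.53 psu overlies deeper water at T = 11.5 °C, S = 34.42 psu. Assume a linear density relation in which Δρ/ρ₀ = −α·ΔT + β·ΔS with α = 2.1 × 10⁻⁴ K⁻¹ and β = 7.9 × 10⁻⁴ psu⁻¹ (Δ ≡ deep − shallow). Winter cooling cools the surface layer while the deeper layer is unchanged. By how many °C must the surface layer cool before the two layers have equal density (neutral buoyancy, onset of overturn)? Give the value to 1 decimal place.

1.3 °C

Neutral buoyancy requires Δρ = 0, i.e. −α(T_deep − T_surf′) + β(S_deep − S_surf) = 0.
T_surf′ = T_deep − (β/α)·ΔS = 11.5 − (7.9 × 10⁻⁴/2.1 × 10⁻⁴)·(-0.11) = 11.914 °C.
Cooling required: 13.2 − (11.914) = 1.286 °C.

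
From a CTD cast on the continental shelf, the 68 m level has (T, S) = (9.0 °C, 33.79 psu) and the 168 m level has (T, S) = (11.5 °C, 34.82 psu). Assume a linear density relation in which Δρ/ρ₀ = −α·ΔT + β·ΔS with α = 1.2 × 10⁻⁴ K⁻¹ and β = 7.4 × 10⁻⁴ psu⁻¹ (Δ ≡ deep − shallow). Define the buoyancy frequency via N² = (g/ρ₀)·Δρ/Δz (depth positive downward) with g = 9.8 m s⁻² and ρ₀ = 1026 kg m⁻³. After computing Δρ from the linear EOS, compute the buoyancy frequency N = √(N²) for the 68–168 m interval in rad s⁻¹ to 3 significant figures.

6.73 × 10⁻³ rad s⁻¹

ΔT = +2.5 K, ΔS = +1.03 psu (deep − shallow).
Δρ/ρ₀ = −αΔT + βΔS = -3.00 × 10⁻⁴ + 7.622 × 10⁻⁴ = 4.622 × 10⁻⁴, so Δρ ≈ 0.4742 kg m⁻³.
N² = (g/ρ₀)·Δρ/Δz = g·(Δρ/ρ₀)/Δz = 9.8 × 4.622 × 10⁻⁴ / 100 = 4.5296 × 10⁻⁵ s⁻².
N = √(4.5296 × 10⁻⁵) = 6.7302 × 10⁻³ rad s⁻¹ ≈ 6.73 × 10⁻³ rad s⁻¹.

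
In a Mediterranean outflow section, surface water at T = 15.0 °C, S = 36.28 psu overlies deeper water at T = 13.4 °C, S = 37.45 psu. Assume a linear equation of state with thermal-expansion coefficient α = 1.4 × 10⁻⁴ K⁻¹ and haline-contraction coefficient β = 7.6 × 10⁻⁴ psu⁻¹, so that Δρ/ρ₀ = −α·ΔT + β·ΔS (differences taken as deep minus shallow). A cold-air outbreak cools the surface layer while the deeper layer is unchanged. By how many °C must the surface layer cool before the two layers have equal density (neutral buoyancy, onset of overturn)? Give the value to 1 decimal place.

8.0 °C

Neutral buoyancy requires Δρ = 0, i.e. −α(T_deep − T_surf′) + β(S_deep − S_surf) = 0.
T_surf′ = T_deep − (β/α)·ΔS = 13.4 − (7.6 × 10⁻⁴/1.4 × 10⁻⁴)·(+1.17) = 7.049 °C.
Cooling required: 15.0 − (7.049) = 7.951 °C.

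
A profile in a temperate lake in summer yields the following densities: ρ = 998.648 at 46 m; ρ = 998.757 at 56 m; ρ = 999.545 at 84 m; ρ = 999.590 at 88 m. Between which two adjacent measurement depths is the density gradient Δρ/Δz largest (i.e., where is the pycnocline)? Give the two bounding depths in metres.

56–84 m

Compute the density gradient over each adjacent pair:
  46–56 m: Δρ/Δz = 0.109/10 = 0.011 kg m⁻⁴
  56–84 m: Δρ/Δz = 0.788/28 = 0.028 kg m⁻⁴
  84–88 m: Δρ/Δz = 0.045/4 = 0.011 kg m⁻⁴
The largest gradient is in the 56–84 m interval — the pycnocline.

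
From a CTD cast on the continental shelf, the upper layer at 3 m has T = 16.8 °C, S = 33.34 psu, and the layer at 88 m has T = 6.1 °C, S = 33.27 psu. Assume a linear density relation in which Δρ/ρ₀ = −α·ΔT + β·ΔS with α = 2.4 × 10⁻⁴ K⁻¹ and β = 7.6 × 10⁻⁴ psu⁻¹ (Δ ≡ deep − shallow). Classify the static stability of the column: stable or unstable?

ΔT = 6.1 − 16.8 = -10.7 K and ΔS = 33.27 − 33.34 = -0.07 psu (deep − shallow).
−αΔT = 2.568 × 10⁻³; βΔS = -5.32 × 10⁻⁵; sum Δρ/ρ₀ = 2.5148 × 10⁻³.
Δρ/ρ₀ > 0, so Δρ > 0: deeper water is denser → statically stable.

stable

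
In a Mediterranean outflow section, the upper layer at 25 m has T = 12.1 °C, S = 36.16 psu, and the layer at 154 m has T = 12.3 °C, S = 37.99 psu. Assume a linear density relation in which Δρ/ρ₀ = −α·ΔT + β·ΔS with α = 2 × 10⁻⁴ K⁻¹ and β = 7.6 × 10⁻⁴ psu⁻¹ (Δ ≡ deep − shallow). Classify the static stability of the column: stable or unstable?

stable

ΔT = 12.3 − 12.1 = +0.2 K and ΔS = 37.99 − 36.16 = +1.83 psu (deep − shallow).
−αΔT = -4.00 × 10⁻⁵; βΔS = 1.3908 × 10⁻³; sum Δρ/ρ₀ = 1.3508 × 10⁻³.
Δρ/ρ₀ > 0, so Δρ > 0: deeper water is denser → statically stable.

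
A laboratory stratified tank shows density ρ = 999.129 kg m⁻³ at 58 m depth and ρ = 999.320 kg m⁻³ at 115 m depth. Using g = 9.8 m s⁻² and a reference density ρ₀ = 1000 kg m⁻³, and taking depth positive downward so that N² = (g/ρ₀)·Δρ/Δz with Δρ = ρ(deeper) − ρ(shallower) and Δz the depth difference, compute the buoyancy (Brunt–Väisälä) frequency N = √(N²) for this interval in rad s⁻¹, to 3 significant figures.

5.73 × 10⁻³ rad s⁻¹

Δρ = 999.320 − 999.129 = 0.191 kg m⁻³ over Δz = 115 − 58 = 57 m.
N² = (9.8/1000) × (0.191/57) = 3.2839 × 10⁻⁵ s⁻².
N = √(3.2839 × 10⁻⁵) = 5.7305 × 10⁻³ rad s⁻¹ ≈ 5.73 × 10⁻³ rad s⁻¹.
N² > 0, so the interval is statically stable.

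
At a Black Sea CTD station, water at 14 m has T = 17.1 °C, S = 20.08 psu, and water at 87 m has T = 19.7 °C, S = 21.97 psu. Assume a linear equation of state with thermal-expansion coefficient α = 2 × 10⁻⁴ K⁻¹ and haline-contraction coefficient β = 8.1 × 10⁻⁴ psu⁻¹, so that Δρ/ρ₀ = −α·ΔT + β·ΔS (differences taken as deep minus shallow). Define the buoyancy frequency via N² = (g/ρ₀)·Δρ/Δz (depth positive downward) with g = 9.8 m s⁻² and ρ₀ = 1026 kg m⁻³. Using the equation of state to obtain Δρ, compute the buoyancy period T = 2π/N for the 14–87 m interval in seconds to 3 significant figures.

539 s

ΔT = +2.6 K, ΔS = +1.89 psu (deep − shallow).
Δρ/ρ₀ = −αΔT + βΔS = -5.20 × 10⁻⁴ + 1.5309 × 10⁻³ = 1.0109 × 10⁻³, so Δρ ≈ 1.037 kg m⁻³.
N² = (g/ρ₀)·Δρ/Δz = g·(Δρ/ρ₀)/Δz = 9.8 × 1.0109 × 10⁻³ / 73 = 1.3571 × 10⁻⁴ s⁻².
N = √(1.3571 × 10⁻⁴) = 0.011649 rad s⁻¹ → T = 2π/N = 539.38 s ≈ 539 s.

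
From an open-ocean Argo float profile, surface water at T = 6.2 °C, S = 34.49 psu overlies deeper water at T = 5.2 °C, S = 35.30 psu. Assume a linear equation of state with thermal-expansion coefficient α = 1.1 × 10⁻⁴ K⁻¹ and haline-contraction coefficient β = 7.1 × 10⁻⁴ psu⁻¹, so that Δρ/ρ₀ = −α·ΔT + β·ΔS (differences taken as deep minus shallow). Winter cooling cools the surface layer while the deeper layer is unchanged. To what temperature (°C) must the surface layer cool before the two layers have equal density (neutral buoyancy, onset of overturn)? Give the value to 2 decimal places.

Neutral buoyancy requires Δρ = 0, i.e. −α(T_deep − T_surf′) + β(S_deep − S_surf) = 0.
T_surf′ = T_deep − (β/α)·ΔS = 5.2 − (7.1 × 10⁻⁴/1.1 × 10⁻⁴)·(+0.81) = -0.0282 °C.
Cooling required: 6.2 − (-0.0282) = 6.2282 °C.

-0.03 °C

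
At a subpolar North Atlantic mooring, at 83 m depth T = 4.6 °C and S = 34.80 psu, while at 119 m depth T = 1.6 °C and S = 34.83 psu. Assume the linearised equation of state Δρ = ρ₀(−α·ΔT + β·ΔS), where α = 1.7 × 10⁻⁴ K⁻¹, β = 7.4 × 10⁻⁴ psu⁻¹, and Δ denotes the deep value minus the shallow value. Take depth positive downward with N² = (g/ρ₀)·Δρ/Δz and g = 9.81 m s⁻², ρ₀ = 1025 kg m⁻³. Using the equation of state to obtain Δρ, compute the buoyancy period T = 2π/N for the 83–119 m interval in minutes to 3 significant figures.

ΔT = -3.0 K, ΔS = +0.03 psu (deep − shallow).
Δρ/ρ₀ = −αΔT + βΔS = 5.10 × 10⁻⁴ + 2.22 × 10⁻⁵ = 5.322 × 10⁻⁴, so Δρ ≈ 0.5455 kg m⁻³.
N² = (g/ρ₀)·Δρ/Δz = g·(Δρ/ρ₀)/Δz = 9.81 × 5.322 × 10⁻⁴ / 36 = 1.4502 × 10⁻⁴ s⁻².
N = √(1.4502 × 10⁻⁴) = 0.012042 rad s⁻¹ → T = 2π/N = 521.77 s = 8.6962 min ≈ 8.70 min.

8.70 min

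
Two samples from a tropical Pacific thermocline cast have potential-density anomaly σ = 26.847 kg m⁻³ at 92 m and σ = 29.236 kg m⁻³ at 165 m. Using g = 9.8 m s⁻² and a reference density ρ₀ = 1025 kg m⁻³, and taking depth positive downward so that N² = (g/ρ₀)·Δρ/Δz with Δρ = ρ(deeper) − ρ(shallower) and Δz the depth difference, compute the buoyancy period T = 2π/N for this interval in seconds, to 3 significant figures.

Δρ = 1029.236 − 1026.847 = 2.389 kg m⁻³ over Δz = 165 − 92 = 73 m.
N² = (9.8/1025) × (2.389/73) = 3.1289 × 10⁻⁴ s⁻².
N = √(3.1289 × 10⁻⁴) = 0.017689 rad s⁻¹, so T = 2π/N = 355.20 s ≈ 355 s.

355 s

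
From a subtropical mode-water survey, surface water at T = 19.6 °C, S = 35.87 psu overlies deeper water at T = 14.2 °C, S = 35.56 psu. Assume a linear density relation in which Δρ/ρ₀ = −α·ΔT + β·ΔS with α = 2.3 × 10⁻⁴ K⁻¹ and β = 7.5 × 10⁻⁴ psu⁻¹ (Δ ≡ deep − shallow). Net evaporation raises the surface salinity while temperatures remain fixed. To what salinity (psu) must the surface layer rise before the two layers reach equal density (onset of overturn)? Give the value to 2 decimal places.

Neutral buoyancy requires −α(T_deep − T_surf) + β(S_deep − S_surf′) = 0.
S_surf′ = S_deep − (α/β)·ΔT = 35.56 − (2.3 × 10⁻⁴/7.5 × 10⁻⁴)·(-5.4) = 37.2160 psu.
Increase required: 37.2160 − 35.87 = 1.3460 psu.

37.22 psu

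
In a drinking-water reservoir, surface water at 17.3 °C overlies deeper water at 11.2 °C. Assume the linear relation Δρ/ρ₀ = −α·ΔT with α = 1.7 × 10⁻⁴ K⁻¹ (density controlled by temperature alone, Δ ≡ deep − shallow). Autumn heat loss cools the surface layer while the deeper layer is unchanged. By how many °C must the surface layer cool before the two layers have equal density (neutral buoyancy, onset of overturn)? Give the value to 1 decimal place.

6.1 °C

With temperature the only control, equal density requires T_surf′ = T_deep.
T_surf′ = 11.2 °C.
Cooling required: 17.3 − 11.2 = 6.1 °C.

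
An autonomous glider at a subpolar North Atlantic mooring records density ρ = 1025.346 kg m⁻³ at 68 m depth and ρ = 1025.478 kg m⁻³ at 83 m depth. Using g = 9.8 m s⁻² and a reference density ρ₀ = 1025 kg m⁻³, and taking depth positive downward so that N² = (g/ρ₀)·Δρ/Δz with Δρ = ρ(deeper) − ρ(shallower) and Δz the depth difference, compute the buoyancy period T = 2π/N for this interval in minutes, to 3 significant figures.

Δρ = 1025.478 − 1025.346 = 0.132 kg m⁻³ over Δz = 83 − 68 = 15 m.
N² = (9.8/1025) × (0.132/15) = 8.4137 × 10⁻⁵ s⁻².
N = √(8.4137 × 10⁻⁵) = 9.1726 × 10⁻³ rad s⁻¹, so T = 2π/N = 685.00 s = 11.417 min ≈ 11.4 min.

11.4 min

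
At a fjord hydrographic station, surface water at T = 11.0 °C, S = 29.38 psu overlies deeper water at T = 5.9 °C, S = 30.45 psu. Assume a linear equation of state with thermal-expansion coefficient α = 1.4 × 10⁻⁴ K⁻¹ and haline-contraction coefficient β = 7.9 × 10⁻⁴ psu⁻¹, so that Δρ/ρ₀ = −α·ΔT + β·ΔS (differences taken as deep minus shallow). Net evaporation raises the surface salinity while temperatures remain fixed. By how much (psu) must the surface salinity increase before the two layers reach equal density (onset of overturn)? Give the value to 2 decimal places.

Neutral buoyancy requires −α(T_deep − T_surf) + β(S_deep − S_surf′) = 0.
S_surf′ = S_deep − (α/β)·ΔT = 30.45 − (1.4 × 10⁻⁴/7.9 × 10⁻⁴)·(-5.1) = 31.3538 psu.
Increase required: 31.3538 − 29.38 = 1.9738 psu.

1.97 psu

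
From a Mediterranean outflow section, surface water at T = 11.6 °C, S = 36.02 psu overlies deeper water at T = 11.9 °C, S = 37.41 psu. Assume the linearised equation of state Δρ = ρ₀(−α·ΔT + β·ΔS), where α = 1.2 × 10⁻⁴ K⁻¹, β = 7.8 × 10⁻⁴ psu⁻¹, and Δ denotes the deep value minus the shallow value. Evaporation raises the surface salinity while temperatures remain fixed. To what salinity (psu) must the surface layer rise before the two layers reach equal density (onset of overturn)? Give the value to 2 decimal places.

37.36 psu

Neutral buoyancy requires −α(T_deep − T_surf) + β(S_deep − S_surf′) = 0.
S_surf′ = S_deep − (α/β)·ΔT = 37.41 − (1.2 × 10⁻⁴/7.8 × 10⁻⁴)·(+0.3) = 37.3638 psu.
Increase required: 37.3638 − 36.02 = 1.3438 psu.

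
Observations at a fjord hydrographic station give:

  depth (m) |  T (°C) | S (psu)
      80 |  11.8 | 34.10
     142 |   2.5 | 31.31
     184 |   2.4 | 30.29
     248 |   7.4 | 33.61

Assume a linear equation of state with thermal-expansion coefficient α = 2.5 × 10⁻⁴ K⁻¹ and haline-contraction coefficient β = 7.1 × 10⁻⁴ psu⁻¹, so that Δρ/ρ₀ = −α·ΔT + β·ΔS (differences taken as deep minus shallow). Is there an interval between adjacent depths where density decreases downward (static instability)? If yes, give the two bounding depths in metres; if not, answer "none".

142–184 m

Evaluate Δρ/ρ₀ = −αΔT + βΔS across each adjacent pair:
  80–142 m: −αΔT+βΔS = −(2.5 × 10⁻⁴)(-9.3)+(7.1 × 10⁻⁴)(-2.79) = 3.4 × 10⁻⁴ → stable
  142–184 m: −αΔT+βΔS = −(2.5 × 10⁻⁴)(-0.1)+(7.1 × 10⁻⁴)(-1.02) = -7.0 × 10⁻⁴ → UNSTABLE
  184–248 m: −αΔT+βΔS = −(2.5 × 10⁻⁴)(+5.0)+(7.1 × 10⁻⁴)(+3.32) = 1.1 × 10⁻³ → stable
The 142–184 m interval has Δρ < 0: lighter water underlies denser water.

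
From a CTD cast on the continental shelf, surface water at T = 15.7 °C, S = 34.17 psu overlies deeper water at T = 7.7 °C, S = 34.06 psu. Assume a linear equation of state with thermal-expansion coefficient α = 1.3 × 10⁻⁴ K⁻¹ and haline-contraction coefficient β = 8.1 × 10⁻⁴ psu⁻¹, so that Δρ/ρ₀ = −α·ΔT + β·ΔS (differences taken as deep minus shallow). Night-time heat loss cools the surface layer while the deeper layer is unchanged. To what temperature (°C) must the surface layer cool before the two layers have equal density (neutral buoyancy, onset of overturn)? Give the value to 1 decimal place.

8.4 °C

Neutral buoyancy requires Δρ = 0, i.e. −α(T_deep − T_surf′) + β(S_deep − S_surf) = 0.
T_surf′ = T_deep − (β/α)·ΔS = 7.7 − (8.1 × 10⁻⁴/1.3 × 10⁻⁴)·(-0.11) = 8.385 °C.
Cooling required: 15.7 − (8.385) = 7.315 °C.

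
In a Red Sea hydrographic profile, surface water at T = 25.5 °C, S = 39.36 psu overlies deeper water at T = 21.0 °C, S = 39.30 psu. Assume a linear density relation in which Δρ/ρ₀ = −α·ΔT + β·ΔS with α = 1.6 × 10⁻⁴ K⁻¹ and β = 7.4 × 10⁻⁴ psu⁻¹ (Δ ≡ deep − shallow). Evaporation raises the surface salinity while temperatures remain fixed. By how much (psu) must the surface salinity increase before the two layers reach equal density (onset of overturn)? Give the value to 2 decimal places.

0.91 psu

Neutral buoyancy requires −α(T_deep − T_surf) + β(S_deep − S_surf′) = 0.
S_surf′ = S_deep − (α/β)·ΔT = 39.30 − (1.6 × 10⁻⁴/7.4 × 10⁻⁴)·(-4.5) = 40.2730 psu.
Increase required: 40.2730 − 39.36 = 0.9130 psu.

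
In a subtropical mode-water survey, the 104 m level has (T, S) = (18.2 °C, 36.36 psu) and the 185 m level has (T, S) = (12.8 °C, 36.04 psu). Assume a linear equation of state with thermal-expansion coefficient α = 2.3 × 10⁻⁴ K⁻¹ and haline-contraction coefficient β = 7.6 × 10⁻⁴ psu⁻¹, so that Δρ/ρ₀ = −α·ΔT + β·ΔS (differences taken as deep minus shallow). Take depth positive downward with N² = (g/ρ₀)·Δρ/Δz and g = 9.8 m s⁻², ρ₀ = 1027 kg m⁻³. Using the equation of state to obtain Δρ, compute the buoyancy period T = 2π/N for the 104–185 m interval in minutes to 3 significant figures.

ΔT = -5.4 K, ΔS = -0.32 psu (deep − shallow).
Δρ/ρ₀ = −αΔT + βΔS = 1.242 × 10⁻³ − 2.432 × 10⁻⁴ = 9.988 × 10⁻⁴, so Δρ ≈ 1.026 kg m⁻³.
N² = (g/ρ₀)·Δρ/Δz = g·(Δρ/ρ₀)/Δz = 9.8 × 9.988 × 10⁻⁴ / 81 = 1.2084 × 10⁻⁴ s⁻².
N = √(1.2084 × 10⁻⁴) = 0.010993 rad s⁻¹ → T = 2π/N = 571.56 s = 9.5260 min ≈ 9.53 min.

9.53 min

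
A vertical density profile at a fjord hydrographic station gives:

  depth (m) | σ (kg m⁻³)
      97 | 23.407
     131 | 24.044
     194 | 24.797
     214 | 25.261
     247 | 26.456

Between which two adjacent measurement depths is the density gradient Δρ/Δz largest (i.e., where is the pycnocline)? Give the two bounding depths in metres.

Compute the density gradient over each adjacent pair:
  97–131 m: Δρ/Δz = 0.637/34 = 0.019 kg m⁻⁴
  131–194 m: Δρ/Δz = 0.753/63 = 0.012 kg m⁻⁴
  194–214 m: Δρ/Δz = 0.464/20 = 0.023 kg m⁻⁴
  214–247 m: Δρ/Δz = 1.195/33 = 0.036 kg m⁻⁴
The largest gradient is in the 214–247 m interval — the pycnocline.

214–247 m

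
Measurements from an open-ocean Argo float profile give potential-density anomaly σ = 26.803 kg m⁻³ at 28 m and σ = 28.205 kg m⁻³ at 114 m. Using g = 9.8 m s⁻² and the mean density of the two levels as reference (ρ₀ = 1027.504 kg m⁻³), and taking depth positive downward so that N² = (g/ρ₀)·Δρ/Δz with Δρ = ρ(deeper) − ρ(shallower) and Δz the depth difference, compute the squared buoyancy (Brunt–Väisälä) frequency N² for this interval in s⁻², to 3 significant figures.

Δρ = 1028.205 − 1026.803 = 1.402 kg m⁻³ over Δz = 114 − 28 = 86 m.
N² = (9.8/1027.504) × (1.402/86) = 1.5549 × 10⁻⁴ s⁻² ≈ 1.55 × 10⁻⁴ s⁻².

1.55 × 10⁻⁴ s⁻²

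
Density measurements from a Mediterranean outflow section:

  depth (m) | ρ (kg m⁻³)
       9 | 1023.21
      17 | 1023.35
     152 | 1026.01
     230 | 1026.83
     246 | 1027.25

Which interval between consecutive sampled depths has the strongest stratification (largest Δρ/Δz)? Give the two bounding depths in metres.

230–246 m

Compute the density gradient over each adjacent pair:
  9–17 m: Δρ/Δz = 0.14/8 = 0.018 kg m⁻⁴
  17–152 m: Δρ/Δz = 2.66/135 = 0.020 kg m⁻⁴
  152–230 m: Δρ/Δz = 0.82/78 = 0.011 kg m⁻⁴
  230–246 m: Δρ/Δz = 0.42/16 = 0.026 kg m⁻⁴
The largest gradient is in the 230–246 m interval — the pycnocline.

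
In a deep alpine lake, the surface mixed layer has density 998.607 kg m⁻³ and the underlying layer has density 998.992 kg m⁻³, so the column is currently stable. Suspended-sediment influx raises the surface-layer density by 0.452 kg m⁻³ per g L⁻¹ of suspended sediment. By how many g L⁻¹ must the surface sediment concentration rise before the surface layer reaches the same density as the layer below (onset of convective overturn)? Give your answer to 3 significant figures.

0.852 g L⁻¹

Density deficit of the surface layer: 998.992 − 998.607 = 0.385 kg m⁻³.
Required change = 0.385 / 0.452 = 0.852 g L⁻¹.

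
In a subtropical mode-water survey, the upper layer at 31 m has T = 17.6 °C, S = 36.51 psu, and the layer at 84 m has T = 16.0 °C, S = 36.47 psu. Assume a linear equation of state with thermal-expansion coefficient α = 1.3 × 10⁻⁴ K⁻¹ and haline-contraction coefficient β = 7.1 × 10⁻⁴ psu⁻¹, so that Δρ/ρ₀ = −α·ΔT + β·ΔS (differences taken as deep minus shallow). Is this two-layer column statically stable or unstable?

stable

ΔT = 16.0 − 17.6 = -1.6 K and ΔS = 36.47 − 36.51 = -0.04 psu (deep − shallow).
−αΔT = 2.08 × 10⁻⁴; βΔS = -2.84 × 10⁻⁵; sum Δρ/ρ₀ = 1.796 × 10⁻⁴.
Δρ/ρ₀ > 0, so Δρ > 0: deeper water is denser → statically stable.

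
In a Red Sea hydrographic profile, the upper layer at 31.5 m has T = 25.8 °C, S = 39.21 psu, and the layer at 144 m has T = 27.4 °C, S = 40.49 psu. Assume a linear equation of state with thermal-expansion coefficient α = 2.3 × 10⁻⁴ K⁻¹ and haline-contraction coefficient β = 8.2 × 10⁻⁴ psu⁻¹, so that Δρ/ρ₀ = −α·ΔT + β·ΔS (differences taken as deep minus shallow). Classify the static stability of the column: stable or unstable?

stable

ΔT = 27.4 − 25.8 = +1.6 K and ΔS = 40.49 − 39.21 = +1.28 psu (deep − shallow).
−αΔT = -3.68 × 10⁻⁴; βΔS = 1.0496 × 10⁻³; sum Δρ/ρ₀ = 6.816 × 10⁻⁴.
Δρ/ρ₀ > 0, so Δρ > 0: deeper water is denser → statically stable.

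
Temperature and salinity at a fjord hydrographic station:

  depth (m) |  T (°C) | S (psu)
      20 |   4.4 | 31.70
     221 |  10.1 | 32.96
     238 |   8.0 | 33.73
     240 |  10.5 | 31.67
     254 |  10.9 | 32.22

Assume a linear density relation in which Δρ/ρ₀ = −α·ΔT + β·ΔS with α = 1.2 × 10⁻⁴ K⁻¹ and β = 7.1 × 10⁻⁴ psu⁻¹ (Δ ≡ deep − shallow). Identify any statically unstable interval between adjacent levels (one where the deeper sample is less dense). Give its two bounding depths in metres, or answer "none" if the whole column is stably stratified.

Evaluate Δρ/ρ₀ = −αΔT + βΔS across each adjacent pair:
  20–221 m: −αΔT+βΔS = −(1.2 × 10⁻⁴)(+5.7)+(7.1 × 10⁻⁴)(+1.26) = 2.1 × 10⁻⁴ → stable
  221–238 m: −αΔT+βΔS = −(1.2 × 10⁻⁴)(-2.1)+(7.1 × 10⁻⁴)(+0.77) = 8.0 × 10⁻⁴ → stable
  238–240 m: −αΔT+βΔS = −(1.2 × 10⁻⁴)(+2.5)+(7.1 × 10⁻⁴)(-2.06) = -1.8 × 10⁻³ → UNSTABLE
  240–254 m: −αΔT+βΔS = −(1.2 × 10⁻⁴)(+0.4)+(7.1 × 10⁻⁴)(+0.55) = 3.4 × 10⁻⁴ → stable
The 238–240 m interval has Δρ < 0: lighter water underlies denser water.

238–240 m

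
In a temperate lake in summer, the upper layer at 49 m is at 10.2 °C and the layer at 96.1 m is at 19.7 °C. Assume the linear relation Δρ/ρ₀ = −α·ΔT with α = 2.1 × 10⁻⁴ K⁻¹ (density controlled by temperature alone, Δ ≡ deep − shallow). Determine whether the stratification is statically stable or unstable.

unstable

ΔT = 19.7 − 10.2 = +9.5 K, so Δρ/ρ₀ = −αΔT = -1.995 × 10⁻³.
Δρ/ρ₀ < 0, so Δρ < 0: deeper water is lighter → statically unstable; the column would overturn.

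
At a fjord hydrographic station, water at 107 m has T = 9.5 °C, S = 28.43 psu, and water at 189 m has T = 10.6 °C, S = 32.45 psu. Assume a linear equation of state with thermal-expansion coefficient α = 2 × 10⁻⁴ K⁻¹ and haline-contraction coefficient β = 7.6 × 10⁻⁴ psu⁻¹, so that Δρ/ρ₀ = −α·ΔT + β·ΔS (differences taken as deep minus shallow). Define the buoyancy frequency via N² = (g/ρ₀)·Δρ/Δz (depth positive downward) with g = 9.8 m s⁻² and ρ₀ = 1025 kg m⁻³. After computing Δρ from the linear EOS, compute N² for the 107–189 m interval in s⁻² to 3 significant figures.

3.39 × 10⁻⁴ s⁻²

ΔT = +1.1 K, ΔS = +4.02 psu (deep − shallow).
Δρ/ρ₀ = −αΔT + βΔS = -2.20 × 10⁻⁴ + 3.0552 × 10⁻³ = 2.8352 × 10⁻³, so Δρ ≈ 2.906 kg m⁻³.
N² = (g/ρ₀)·Δρ/Δz = g·(Δρ/ρ₀)/Δz = 9.8 × 2.8352 × 10⁻³ / 82 = 3.3884 × 10⁻⁴ s⁻² ≈ 3.39 × 10⁻⁴ s⁻².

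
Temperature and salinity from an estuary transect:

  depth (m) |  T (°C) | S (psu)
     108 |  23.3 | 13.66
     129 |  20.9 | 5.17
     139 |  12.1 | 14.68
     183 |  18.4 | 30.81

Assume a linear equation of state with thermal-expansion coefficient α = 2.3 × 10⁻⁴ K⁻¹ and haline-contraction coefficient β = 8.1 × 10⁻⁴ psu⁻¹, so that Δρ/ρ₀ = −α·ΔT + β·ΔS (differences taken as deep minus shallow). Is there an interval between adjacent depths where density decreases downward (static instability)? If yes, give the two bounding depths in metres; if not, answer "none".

108–129 m

Evaluate Δρ/ρ₀ = −αΔT + βΔS across each adjacent pair:
  108–129 m: −αΔT+βΔS = −(2.3 × 10⁻⁴)(-2.4)+(8.1 × 10⁻⁴)(-8.49) = -6.3 × 10⁻³ → UNSTABLE
  129–139 m: −αΔT+βΔS = −(2.3 × 10⁻⁴)(-8.8)+(8.1 × 10⁻⁴)(+9.51) = 9.7 × 10⁻³ → stable
  139–183 m: −αΔT+βΔS = −(2.3 × 10⁻⁴)(+6.3)+(8.1 × 10⁻⁴)(+16.13) = 0.012 → stable
The 108–129 m interval has Δρ < 0: lighter water underlies denser water.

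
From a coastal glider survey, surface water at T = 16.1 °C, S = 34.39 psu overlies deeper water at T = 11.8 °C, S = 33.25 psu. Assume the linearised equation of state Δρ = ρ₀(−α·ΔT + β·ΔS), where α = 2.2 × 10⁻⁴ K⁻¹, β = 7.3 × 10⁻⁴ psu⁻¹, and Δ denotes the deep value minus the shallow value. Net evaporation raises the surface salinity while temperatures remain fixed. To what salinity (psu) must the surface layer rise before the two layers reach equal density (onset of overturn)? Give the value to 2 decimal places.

Neutral buoyancy requires −α(T_deep − T_surf) + β(S_deep − S_surf′) = 0.
S_surf′ = S_deep − (α/β)·ΔT = 33.25 − (2.2 × 10⁻⁴/7.3 × 10⁻⁴)·(-4.3) = 34.5459 psu.
Increase required: 34.5459 − 34.39 = 0.1559 psu.

34.55 psu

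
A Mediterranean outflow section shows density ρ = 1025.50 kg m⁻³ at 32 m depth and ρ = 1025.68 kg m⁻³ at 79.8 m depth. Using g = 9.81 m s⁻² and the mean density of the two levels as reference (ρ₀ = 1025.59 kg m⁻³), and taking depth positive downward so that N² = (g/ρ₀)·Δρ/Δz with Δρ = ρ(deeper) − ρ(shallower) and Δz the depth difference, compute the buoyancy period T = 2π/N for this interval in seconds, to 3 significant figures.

1.05 × 10³ s

Δρ = 1025.68 − 1025.50 = 0.18 kg m⁻³ over Δz = 79.8 − 32 = 47.8 m.
N² = (9.81/1025.59) × (0.18/47.8) = 3.6020 × 10⁻⁵ s⁻².
N = √(3.6020 × 10⁻⁵) = 6.0017 × 10⁻³ rad s⁻¹, so T = 2π/N = 1.0469 × 10³ s ≈ 1.05 × 10³ s.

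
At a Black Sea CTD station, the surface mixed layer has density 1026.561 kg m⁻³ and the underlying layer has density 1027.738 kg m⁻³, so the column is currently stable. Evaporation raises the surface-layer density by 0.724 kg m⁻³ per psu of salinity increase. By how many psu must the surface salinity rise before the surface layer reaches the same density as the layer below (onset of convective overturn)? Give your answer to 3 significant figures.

1.63 psu

Density deficit of the surface layer: 1027.738 − 1026.561 = 1.177 kg m⁻³.
Required change = 1.177 / 0.724 = 1.63 psu.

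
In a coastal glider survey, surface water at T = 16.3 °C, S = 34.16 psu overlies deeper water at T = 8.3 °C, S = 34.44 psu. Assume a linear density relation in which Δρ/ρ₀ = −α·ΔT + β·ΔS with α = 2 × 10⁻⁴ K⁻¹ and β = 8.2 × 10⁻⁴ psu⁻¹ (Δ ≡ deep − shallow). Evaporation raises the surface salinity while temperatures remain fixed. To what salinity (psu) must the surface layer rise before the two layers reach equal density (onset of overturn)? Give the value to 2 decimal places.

36.39 psu

Neutral buoyancy requires −α(T_deep − T_surf) + β(S_deep − S_surf′) = 0.
S_surf′ = S_deep − (α/β)·ΔT = 34.44 − (2 × 10⁻⁴/8.2 × 10⁻⁴)·(-8.0) = 36.3912 psu.
Increase required: 36.3912 − 34.16 = 2.2312 psu.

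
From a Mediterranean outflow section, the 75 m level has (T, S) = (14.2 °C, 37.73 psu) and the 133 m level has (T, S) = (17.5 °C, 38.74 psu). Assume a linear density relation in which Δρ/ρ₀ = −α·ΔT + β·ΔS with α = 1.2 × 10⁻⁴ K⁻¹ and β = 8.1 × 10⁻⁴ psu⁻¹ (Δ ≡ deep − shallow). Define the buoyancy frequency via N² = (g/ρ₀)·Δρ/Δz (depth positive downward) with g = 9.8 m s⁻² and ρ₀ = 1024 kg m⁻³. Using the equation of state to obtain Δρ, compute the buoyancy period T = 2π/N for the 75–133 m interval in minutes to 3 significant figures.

12.4 min

ΔT = +3.3 K, ΔS = +1.01 psu (deep − shallow).
Δρ/ρ₀ = −αΔT + βΔS = -3.96 × 10⁻⁴ + 8.181 × 10⁻⁴ = 4.221 × 10⁻⁴, so Δρ ≈ 0.4322 kg m⁻³.
N² = (g/ρ₀)·Δρ/Δz = g·(Δρ/ρ₀)/Δz = 9.8 × 4.221 × 10⁻⁴ / 58 = 7.1320 × 10⁻⁵ s⁻².
N = √(7.1320 × 10⁻⁵) = 8.4451 × 10⁻³ rad s⁻¹ → T = 2π/N = 744.00 s = 12.400 min ≈ 12.4 min.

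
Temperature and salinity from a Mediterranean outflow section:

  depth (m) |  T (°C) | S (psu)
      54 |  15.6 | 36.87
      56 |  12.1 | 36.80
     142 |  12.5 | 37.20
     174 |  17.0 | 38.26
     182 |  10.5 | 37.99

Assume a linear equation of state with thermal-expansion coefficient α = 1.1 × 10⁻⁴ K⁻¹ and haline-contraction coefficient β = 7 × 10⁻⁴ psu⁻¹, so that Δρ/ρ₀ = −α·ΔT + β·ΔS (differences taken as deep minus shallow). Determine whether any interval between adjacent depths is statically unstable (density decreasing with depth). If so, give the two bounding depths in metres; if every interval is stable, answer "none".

Evaluate Δρ/ρ₀ = −αΔT + βΔS across each adjacent pair:
  54–56 m: −αΔT+βΔS = −(1.1 × 10⁻⁴)(-3.5)+(7 × 10⁻⁴)(-0.07) = 3.4 × 10⁻⁴ → stable
  56–142 m: −αΔT+βΔS = −(1.1 × 10⁻⁴)(+0.4)+(7 × 10⁻⁴)(+0.40) = 2.4 × 10⁻⁴ → stable
  142–174 m: −αΔT+βΔS = −(1.1 × 10⁻⁴)(+4.5)+(7 × 10⁻⁴)(+1.06) = 2.5 × 10⁻⁴ → stable
  174–182 m: −αΔT+βΔS = −(1.1 × 10⁻⁴)(-6.5)+(7 × 10⁻⁴)(-0.27) = 5.3 × 10⁻⁴ → stable
Every interval has Δρ > 0: the column is stably stratified throughout.

none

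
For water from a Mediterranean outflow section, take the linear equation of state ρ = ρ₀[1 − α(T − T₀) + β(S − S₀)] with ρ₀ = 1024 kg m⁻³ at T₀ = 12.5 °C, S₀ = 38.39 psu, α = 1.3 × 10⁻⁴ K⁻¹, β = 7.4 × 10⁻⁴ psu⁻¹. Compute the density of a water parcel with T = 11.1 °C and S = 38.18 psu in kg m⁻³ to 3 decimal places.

T − T₀ = -1.4 K, S − S₀ = -0.21 psu.
Bracket = 1 − α·(-1.4) + β·(-0.21) = 1 + (2.66 × 10⁻⁵) = 1.0000266.
ρ = 1024 × 1.0000266 = 1024.027 kg m⁻³.

1024.027 kg m⁻³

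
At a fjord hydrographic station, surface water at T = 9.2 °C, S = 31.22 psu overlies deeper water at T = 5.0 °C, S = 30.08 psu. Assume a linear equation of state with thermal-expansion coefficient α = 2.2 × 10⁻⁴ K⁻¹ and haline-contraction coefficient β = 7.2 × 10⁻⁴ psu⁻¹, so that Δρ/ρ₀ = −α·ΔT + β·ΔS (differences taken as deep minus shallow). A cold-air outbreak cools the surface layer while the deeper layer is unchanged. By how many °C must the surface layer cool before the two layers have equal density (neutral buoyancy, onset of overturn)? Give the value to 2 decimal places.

0.47 °C

Neutral buoyancy requires Δρ = 0, i.e. −α(T_deep − T_surf′) + β(S_deep − S_surf) = 0.
T_surf′ = T_deep − (β/α)·ΔS = 5.0 − (7.2 × 10⁻⁴/2.2 × 10⁻⁴)·(-1.14) = 8.7309 °C.
Cooling required: 9.2 − (8.7309) = 0.4691 °C.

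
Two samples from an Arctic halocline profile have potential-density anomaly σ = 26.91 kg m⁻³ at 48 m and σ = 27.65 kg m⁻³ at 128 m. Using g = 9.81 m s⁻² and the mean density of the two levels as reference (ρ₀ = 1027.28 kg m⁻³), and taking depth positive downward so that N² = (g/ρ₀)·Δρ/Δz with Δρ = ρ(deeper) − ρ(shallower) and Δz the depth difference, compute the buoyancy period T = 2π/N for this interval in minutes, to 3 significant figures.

Δρ = 1027.65 − 1026.91 = 0.74 kg m⁻³ over Δz = 128 − 48 = 80 m.
N² = (9.81/1027.28) × (0.74/80) = 8.8333 × 10⁻⁵ s⁻².
N = √(8.8333 × 10⁻⁵) = 9.3986 × 10⁻³ rad s⁻¹, so T = 2π/N = 668.52 s = 11.142 min ≈ 11.1 min.
Since Δρ > 0 the layer is stably stratified.

11.1 min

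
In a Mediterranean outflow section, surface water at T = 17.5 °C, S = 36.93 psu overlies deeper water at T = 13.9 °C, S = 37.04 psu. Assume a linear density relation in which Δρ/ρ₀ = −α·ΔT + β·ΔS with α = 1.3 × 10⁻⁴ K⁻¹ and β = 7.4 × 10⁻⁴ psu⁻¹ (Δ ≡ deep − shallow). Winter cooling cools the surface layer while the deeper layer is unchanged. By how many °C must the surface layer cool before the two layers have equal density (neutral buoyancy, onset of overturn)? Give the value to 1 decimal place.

4.2 °C

Neutral buoyancy requires Δρ = 0, i.e. −α(T_deep − T_surf′) + β(S_deep − S_surf) = 0.
T_surf′ = T_deep − (β/α)·ΔS = 13.9 − (7.4 × 10⁻⁴/1.3 × 10⁻⁴)·(+0.11) = 13.274 °C.
Cooling required: 17.5 − (13.274) = 4.226 °C.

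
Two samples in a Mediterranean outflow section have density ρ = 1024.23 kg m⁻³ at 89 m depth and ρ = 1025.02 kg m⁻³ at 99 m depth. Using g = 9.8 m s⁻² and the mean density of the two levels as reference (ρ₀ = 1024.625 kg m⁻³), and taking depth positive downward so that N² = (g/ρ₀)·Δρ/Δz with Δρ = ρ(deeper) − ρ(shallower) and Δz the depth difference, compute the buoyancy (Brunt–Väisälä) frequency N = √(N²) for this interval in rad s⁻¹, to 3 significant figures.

0.0275 rad s⁻¹

Δρ = 1025.02 − 1024.23 = 0.79 kg m⁻³ over Δz = 99 − 89 = 10 m.
N² = (9.8/1024.625) × (0.79/10) = 7.5559 × 10⁻⁴ s⁻².
N = √(7.5559 × 10⁻⁴) = 0.027488 rad s⁻¹ ≈ 0.0275 rad s⁻¹.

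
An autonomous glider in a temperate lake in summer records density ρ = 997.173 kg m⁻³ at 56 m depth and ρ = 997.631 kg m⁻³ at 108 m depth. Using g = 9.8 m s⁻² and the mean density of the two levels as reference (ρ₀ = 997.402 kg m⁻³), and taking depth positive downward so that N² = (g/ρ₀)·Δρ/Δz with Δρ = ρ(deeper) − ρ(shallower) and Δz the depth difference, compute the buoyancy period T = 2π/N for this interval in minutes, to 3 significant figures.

11.3 min

Δρ = 997.631 − 997.173 = 0.458 kg m⁻³ over Δz = 108 − 56 = 52 m.
N² = (9.8/997.402) × (0.458/52) = 8.6540 × 10⁻⁵ s⁻².
N = √(8.6540 × 10⁻⁵) = 9.3027 × 10⁻³ rad s⁻¹, so T = 2π/N = 675.42 s = 11.257 min ≈ 11.3 min.
N² > 0, so the interval is statically stable.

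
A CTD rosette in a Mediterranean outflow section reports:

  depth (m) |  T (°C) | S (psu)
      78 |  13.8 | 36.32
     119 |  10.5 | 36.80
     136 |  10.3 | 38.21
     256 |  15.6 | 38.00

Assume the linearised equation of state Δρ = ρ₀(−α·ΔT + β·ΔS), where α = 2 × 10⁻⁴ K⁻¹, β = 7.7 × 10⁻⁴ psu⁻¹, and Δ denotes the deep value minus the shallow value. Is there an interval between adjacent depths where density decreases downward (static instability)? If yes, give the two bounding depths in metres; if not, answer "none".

Evaluate Δρ/ρ₀ = −αΔT + βΔS across each adjacent pair:
  78–119 m: −αΔT+βΔS = −(2 × 10⁻⁴)(-3.3)+(7.7 × 10⁻⁴)(+0.48) = 1.0 × 10⁻³ → stable
  119–136 m: −αΔT+βΔS = −(2 × 10⁻⁴)(-0.2)+(7.7 × 10⁻⁴)(+1.41) = 1.1 × 10⁻³ → stable
  136–256 m: −αΔT+βΔS = −(2 × 10⁻⁴)(+5.3)+(7.7 × 10⁻⁴)(-0.21) = -1.2 × 10⁻³ → UNSTABLE
The 136–256 m interval has Δρ < 0: lighter water underlies denser water.

136–256 m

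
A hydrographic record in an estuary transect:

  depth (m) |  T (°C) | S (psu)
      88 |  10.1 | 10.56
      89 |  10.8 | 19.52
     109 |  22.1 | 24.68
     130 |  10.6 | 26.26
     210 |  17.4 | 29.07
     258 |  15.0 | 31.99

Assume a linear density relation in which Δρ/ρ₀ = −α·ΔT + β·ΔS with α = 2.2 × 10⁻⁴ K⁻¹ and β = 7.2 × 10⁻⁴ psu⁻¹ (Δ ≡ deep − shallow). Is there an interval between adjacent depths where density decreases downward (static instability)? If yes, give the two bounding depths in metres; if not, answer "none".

Evaluate Δρ/ρ₀ = −αΔT + βΔS across each adjacent pair:
  88–89 m: −αΔT+βΔS = −(2.2 × 10⁻⁴)(+0.7)+(7.2 × 10⁻⁴)(+8.96) = 6.3 × 10⁻³ → stable
  89–109 m: −αΔT+βΔS = −(2.2 × 10⁻⁴)(+11.3)+(7.2 × 10⁻⁴)(+5.16) = 1.2 × 10⁻³ → stable
  109–130 m: −αΔT+βΔS = −(2.2 × 10⁻⁴)(-11.5)+(7.2 × 10⁻⁴)(+1.58) = 3.7 × 10⁻³ → stable
  130–210 m: −αΔT+βΔS = −(2.2 × 10⁻⁴)(+6.8)+(7.2 × 10⁻⁴)(+2.81) = 5.3 × 10⁻⁴ → stable
  210–258 m: −αΔT+βΔS = −(2.2 × 10⁻⁴)(-2.4)+(7.2 × 10⁻⁴)(+2.92) = 2.6 × 10⁻³ → stable
Every interval has Δρ > 0: the column is stably stratified throughout.

none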